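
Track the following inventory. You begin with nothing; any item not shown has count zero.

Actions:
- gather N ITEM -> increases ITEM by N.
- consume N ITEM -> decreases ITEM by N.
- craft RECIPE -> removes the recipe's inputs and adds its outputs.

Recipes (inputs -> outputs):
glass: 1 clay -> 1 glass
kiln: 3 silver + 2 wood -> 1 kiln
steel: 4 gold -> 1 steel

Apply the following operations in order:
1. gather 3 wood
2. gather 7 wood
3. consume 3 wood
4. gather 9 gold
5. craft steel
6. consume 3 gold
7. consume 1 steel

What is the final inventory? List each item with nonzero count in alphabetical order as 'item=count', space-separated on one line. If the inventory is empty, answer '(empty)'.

After 1 (gather 3 wood): wood=3
After 2 (gather 7 wood): wood=10
After 3 (consume 3 wood): wood=7
After 4 (gather 9 gold): gold=9 wood=7
After 5 (craft steel): gold=5 steel=1 wood=7
After 6 (consume 3 gold): gold=2 steel=1 wood=7
After 7 (consume 1 steel): gold=2 wood=7

Answer: gold=2 wood=7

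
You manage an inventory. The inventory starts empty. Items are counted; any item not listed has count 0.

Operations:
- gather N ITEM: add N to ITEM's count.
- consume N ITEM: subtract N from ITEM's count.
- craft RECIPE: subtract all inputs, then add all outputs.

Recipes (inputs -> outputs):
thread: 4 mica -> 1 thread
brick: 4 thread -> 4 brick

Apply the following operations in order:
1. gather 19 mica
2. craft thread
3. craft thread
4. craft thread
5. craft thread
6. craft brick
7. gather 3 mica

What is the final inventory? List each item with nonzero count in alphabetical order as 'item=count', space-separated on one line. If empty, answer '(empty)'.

Answer: brick=4 mica=6

Derivation:
After 1 (gather 19 mica): mica=19
After 2 (craft thread): mica=15 thread=1
After 3 (craft thread): mica=11 thread=2
After 4 (craft thread): mica=7 thread=3
After 5 (craft thread): mica=3 thread=4
After 6 (craft brick): brick=4 mica=3
After 7 (gather 3 mica): brick=4 mica=6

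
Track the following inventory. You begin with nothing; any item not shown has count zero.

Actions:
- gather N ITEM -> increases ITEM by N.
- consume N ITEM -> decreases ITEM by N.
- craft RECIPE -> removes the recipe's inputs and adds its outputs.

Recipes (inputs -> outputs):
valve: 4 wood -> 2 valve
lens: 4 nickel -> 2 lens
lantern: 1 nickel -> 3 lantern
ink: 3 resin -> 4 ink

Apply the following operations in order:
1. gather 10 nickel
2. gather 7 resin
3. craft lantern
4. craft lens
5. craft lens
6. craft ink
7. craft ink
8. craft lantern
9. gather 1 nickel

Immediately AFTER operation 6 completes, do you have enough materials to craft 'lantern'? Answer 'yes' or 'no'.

After 1 (gather 10 nickel): nickel=10
After 2 (gather 7 resin): nickel=10 resin=7
After 3 (craft lantern): lantern=3 nickel=9 resin=7
After 4 (craft lens): lantern=3 lens=2 nickel=5 resin=7
After 5 (craft lens): lantern=3 lens=4 nickel=1 resin=7
After 6 (craft ink): ink=4 lantern=3 lens=4 nickel=1 resin=4

Answer: yes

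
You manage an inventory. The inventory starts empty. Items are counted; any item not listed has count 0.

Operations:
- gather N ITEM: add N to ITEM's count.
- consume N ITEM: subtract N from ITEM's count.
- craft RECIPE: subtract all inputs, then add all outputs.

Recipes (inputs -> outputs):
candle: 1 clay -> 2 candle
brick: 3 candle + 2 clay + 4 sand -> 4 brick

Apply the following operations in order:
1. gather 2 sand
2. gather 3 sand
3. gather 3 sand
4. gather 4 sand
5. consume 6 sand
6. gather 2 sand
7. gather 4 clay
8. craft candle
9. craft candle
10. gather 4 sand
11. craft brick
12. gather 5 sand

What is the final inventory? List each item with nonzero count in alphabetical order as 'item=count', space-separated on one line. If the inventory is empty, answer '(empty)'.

After 1 (gather 2 sand): sand=2
After 2 (gather 3 sand): sand=5
After 3 (gather 3 sand): sand=8
After 4 (gather 4 sand): sand=12
After 5 (consume 6 sand): sand=6
After 6 (gather 2 sand): sand=8
After 7 (gather 4 clay): clay=4 sand=8
After 8 (craft candle): candle=2 clay=3 sand=8
After 9 (craft candle): candle=4 clay=2 sand=8
After 10 (gather 4 sand): candle=4 clay=2 sand=12
After 11 (craft brick): brick=4 candle=1 sand=8
After 12 (gather 5 sand): brick=4 candle=1 sand=13

Answer: brick=4 candle=1 sand=13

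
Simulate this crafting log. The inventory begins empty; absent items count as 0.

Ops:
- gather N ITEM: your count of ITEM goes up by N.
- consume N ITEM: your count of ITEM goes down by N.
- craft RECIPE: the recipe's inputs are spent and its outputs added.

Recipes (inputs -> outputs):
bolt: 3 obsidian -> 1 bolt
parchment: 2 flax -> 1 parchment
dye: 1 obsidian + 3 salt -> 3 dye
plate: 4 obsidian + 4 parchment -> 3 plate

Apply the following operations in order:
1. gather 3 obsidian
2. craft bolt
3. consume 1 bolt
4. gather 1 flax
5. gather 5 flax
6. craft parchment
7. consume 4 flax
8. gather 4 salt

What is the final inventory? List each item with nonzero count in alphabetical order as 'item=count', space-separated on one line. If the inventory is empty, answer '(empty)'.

Answer: parchment=1 salt=4

Derivation:
After 1 (gather 3 obsidian): obsidian=3
After 2 (craft bolt): bolt=1
After 3 (consume 1 bolt): (empty)
After 4 (gather 1 flax): flax=1
After 5 (gather 5 flax): flax=6
After 6 (craft parchment): flax=4 parchment=1
After 7 (consume 4 flax): parchment=1
After 8 (gather 4 salt): parchment=1 salt=4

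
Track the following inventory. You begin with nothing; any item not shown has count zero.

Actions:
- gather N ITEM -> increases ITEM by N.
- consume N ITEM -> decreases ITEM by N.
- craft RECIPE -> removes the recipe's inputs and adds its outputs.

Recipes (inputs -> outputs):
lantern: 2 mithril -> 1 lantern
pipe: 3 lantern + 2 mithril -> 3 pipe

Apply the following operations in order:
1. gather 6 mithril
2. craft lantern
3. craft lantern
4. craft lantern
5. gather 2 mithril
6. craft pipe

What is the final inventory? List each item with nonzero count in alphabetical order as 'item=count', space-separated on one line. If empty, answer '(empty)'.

After 1 (gather 6 mithril): mithril=6
After 2 (craft lantern): lantern=1 mithril=4
After 3 (craft lantern): lantern=2 mithril=2
After 4 (craft lantern): lantern=3
After 5 (gather 2 mithril): lantern=3 mithril=2
After 6 (craft pipe): pipe=3

Answer: pipe=3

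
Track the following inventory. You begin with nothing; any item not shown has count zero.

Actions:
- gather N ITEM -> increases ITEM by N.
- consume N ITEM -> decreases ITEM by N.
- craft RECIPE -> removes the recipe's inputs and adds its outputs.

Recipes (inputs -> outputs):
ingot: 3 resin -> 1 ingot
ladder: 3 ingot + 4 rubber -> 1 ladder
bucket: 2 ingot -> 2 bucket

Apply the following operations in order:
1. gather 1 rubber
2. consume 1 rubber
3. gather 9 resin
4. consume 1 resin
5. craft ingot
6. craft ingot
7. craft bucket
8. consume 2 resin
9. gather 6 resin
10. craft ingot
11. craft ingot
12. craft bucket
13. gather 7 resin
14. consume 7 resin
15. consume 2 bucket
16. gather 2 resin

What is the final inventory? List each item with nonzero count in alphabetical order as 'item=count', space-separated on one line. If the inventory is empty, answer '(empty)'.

Answer: bucket=2 resin=2

Derivation:
After 1 (gather 1 rubber): rubber=1
After 2 (consume 1 rubber): (empty)
After 3 (gather 9 resin): resin=9
After 4 (consume 1 resin): resin=8
After 5 (craft ingot): ingot=1 resin=5
After 6 (craft ingot): ingot=2 resin=2
After 7 (craft bucket): bucket=2 resin=2
After 8 (consume 2 resin): bucket=2
After 9 (gather 6 resin): bucket=2 resin=6
After 10 (craft ingot): bucket=2 ingot=1 resin=3
After 11 (craft ingot): bucket=2 ingot=2
After 12 (craft bucket): bucket=4
After 13 (gather 7 resin): bucket=4 resin=7
After 14 (consume 7 resin): bucket=4
After 15 (consume 2 bucket): bucket=2
After 16 (gather 2 resin): bucket=2 resin=2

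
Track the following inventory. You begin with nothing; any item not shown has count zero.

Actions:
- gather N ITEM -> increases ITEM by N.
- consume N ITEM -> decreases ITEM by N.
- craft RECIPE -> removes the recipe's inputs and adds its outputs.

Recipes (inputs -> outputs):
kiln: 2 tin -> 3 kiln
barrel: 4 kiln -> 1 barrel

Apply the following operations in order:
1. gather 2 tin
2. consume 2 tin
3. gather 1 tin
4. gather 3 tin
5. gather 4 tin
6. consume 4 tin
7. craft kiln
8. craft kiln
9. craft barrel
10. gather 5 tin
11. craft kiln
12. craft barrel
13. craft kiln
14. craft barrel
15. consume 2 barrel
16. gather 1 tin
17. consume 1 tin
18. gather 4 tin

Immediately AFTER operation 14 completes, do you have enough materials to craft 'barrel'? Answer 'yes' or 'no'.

After 1 (gather 2 tin): tin=2
After 2 (consume 2 tin): (empty)
After 3 (gather 1 tin): tin=1
After 4 (gather 3 tin): tin=4
After 5 (gather 4 tin): tin=8
After 6 (consume 4 tin): tin=4
After 7 (craft kiln): kiln=3 tin=2
After 8 (craft kiln): kiln=6
After 9 (craft barrel): barrel=1 kiln=2
After 10 (gather 5 tin): barrel=1 kiln=2 tin=5
After 11 (craft kiln): barrel=1 kiln=5 tin=3
After 12 (craft barrel): barrel=2 kiln=1 tin=3
After 13 (craft kiln): barrel=2 kiln=4 tin=1
After 14 (craft barrel): barrel=3 tin=1

Answer: no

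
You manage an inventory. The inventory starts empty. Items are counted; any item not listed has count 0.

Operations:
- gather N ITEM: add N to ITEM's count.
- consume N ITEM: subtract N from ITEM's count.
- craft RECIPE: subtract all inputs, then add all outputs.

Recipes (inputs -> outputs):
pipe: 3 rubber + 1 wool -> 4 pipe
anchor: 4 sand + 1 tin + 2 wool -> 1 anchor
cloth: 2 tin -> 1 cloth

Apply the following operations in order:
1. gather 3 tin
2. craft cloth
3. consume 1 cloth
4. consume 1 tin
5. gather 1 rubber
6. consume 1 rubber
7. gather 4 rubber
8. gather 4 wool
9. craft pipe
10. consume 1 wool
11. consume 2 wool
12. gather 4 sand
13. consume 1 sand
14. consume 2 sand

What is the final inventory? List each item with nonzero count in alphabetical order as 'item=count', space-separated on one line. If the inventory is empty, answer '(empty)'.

Answer: pipe=4 rubber=1 sand=1

Derivation:
After 1 (gather 3 tin): tin=3
After 2 (craft cloth): cloth=1 tin=1
After 3 (consume 1 cloth): tin=1
After 4 (consume 1 tin): (empty)
After 5 (gather 1 rubber): rubber=1
After 6 (consume 1 rubber): (empty)
After 7 (gather 4 rubber): rubber=4
After 8 (gather 4 wool): rubber=4 wool=4
After 9 (craft pipe): pipe=4 rubber=1 wool=3
After 10 (consume 1 wool): pipe=4 rubber=1 wool=2
After 11 (consume 2 wool): pipe=4 rubber=1
After 12 (gather 4 sand): pipe=4 rubber=1 sand=4
After 13 (consume 1 sand): pipe=4 rubber=1 sand=3
After 14 (consume 2 sand): pipe=4 rubber=1 sand=1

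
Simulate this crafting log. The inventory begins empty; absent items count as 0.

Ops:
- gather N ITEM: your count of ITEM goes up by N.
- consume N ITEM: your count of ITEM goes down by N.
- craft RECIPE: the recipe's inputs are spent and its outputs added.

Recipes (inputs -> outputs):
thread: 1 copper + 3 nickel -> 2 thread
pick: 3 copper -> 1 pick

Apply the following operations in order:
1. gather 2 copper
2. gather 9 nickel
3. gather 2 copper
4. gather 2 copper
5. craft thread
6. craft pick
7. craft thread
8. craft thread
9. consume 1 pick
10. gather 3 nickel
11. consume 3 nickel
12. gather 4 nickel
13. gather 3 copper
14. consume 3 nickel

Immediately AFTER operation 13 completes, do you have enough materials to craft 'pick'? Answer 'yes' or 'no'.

After 1 (gather 2 copper): copper=2
After 2 (gather 9 nickel): copper=2 nickel=9
After 3 (gather 2 copper): copper=4 nickel=9
After 4 (gather 2 copper): copper=6 nickel=9
After 5 (craft thread): copper=5 nickel=6 thread=2
After 6 (craft pick): copper=2 nickel=6 pick=1 thread=2
After 7 (craft thread): copper=1 nickel=3 pick=1 thread=4
After 8 (craft thread): pick=1 thread=6
After 9 (consume 1 pick): thread=6
After 10 (gather 3 nickel): nickel=3 thread=6
After 11 (consume 3 nickel): thread=6
After 12 (gather 4 nickel): nickel=4 thread=6
After 13 (gather 3 copper): copper=3 nickel=4 thread=6

Answer: yes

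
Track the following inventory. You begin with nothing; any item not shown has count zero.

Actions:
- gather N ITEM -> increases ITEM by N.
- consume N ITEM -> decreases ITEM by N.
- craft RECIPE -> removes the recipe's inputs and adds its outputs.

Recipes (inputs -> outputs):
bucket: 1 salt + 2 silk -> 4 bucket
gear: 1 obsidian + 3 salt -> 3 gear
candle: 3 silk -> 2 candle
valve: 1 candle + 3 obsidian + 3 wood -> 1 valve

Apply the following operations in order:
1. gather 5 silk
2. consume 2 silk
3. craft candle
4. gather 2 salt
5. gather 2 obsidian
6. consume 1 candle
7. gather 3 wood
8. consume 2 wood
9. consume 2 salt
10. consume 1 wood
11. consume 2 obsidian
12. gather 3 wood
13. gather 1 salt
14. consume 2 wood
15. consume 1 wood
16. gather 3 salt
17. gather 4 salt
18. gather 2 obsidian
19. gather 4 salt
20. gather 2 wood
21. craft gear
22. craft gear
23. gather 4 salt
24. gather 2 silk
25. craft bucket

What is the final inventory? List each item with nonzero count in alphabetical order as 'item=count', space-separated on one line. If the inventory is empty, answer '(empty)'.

Answer: bucket=4 candle=1 gear=6 salt=9 wood=2

Derivation:
After 1 (gather 5 silk): silk=5
After 2 (consume 2 silk): silk=3
After 3 (craft candle): candle=2
After 4 (gather 2 salt): candle=2 salt=2
After 5 (gather 2 obsidian): candle=2 obsidian=2 salt=2
After 6 (consume 1 candle): candle=1 obsidian=2 salt=2
After 7 (gather 3 wood): candle=1 obsidian=2 salt=2 wood=3
After 8 (consume 2 wood): candle=1 obsidian=2 salt=2 wood=1
After 9 (consume 2 salt): candle=1 obsidian=2 wood=1
After 10 (consume 1 wood): candle=1 obsidian=2
After 11 (consume 2 obsidian): candle=1
After 12 (gather 3 wood): candle=1 wood=3
After 13 (gather 1 salt): candle=1 salt=1 wood=3
After 14 (consume 2 wood): candle=1 salt=1 wood=1
After 15 (consume 1 wood): candle=1 salt=1
After 16 (gather 3 salt): candle=1 salt=4
After 17 (gather 4 salt): candle=1 salt=8
After 18 (gather 2 obsidian): candle=1 obsidian=2 salt=8
After 19 (gather 4 salt): candle=1 obsidian=2 salt=12
After 20 (gather 2 wood): candle=1 obsidian=2 salt=12 wood=2
After 21 (craft gear): candle=1 gear=3 obsidian=1 salt=9 wood=2
After 22 (craft gear): candle=1 gear=6 salt=6 wood=2
After 23 (gather 4 salt): candle=1 gear=6 salt=10 wood=2
After 24 (gather 2 silk): candle=1 gear=6 salt=10 silk=2 wood=2
After 25 (craft bucket): bucket=4 candle=1 gear=6 salt=9 wood=2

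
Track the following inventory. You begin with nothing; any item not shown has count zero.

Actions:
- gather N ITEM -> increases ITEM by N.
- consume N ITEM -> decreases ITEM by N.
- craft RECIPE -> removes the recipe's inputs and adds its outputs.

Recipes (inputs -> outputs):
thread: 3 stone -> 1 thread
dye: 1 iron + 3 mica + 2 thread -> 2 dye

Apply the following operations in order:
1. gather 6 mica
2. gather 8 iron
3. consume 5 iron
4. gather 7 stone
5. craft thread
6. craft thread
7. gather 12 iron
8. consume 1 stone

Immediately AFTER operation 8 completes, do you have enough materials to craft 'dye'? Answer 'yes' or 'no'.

Answer: yes

Derivation:
After 1 (gather 6 mica): mica=6
After 2 (gather 8 iron): iron=8 mica=6
After 3 (consume 5 iron): iron=3 mica=6
After 4 (gather 7 stone): iron=3 mica=6 stone=7
After 5 (craft thread): iron=3 mica=6 stone=4 thread=1
After 6 (craft thread): iron=3 mica=6 stone=1 thread=2
After 7 (gather 12 iron): iron=15 mica=6 stone=1 thread=2
After 8 (consume 1 stone): iron=15 mica=6 thread=2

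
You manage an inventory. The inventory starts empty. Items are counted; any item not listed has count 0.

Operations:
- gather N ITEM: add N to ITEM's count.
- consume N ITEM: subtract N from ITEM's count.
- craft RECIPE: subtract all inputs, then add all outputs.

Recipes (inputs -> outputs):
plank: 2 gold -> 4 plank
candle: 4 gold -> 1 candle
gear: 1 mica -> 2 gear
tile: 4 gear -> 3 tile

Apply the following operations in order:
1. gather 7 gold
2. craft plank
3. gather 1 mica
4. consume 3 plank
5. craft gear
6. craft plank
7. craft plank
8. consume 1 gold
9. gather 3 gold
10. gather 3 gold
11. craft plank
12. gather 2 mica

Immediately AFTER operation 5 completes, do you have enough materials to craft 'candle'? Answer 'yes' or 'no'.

After 1 (gather 7 gold): gold=7
After 2 (craft plank): gold=5 plank=4
After 3 (gather 1 mica): gold=5 mica=1 plank=4
After 4 (consume 3 plank): gold=5 mica=1 plank=1
After 5 (craft gear): gear=2 gold=5 plank=1

Answer: yes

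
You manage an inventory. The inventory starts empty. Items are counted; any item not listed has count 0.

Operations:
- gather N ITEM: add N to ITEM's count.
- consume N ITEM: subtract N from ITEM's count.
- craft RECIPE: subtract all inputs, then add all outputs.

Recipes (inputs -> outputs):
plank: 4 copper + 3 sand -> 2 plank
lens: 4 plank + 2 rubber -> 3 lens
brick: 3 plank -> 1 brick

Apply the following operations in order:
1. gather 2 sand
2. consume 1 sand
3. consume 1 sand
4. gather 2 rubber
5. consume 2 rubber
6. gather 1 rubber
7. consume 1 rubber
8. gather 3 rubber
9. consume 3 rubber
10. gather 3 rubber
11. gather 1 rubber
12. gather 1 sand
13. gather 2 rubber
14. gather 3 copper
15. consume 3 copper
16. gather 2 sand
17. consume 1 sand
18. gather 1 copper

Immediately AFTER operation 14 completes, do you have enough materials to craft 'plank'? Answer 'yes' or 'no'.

Answer: no

Derivation:
After 1 (gather 2 sand): sand=2
After 2 (consume 1 sand): sand=1
After 3 (consume 1 sand): (empty)
After 4 (gather 2 rubber): rubber=2
After 5 (consume 2 rubber): (empty)
After 6 (gather 1 rubber): rubber=1
After 7 (consume 1 rubber): (empty)
After 8 (gather 3 rubber): rubber=3
After 9 (consume 3 rubber): (empty)
After 10 (gather 3 rubber): rubber=3
After 11 (gather 1 rubber): rubber=4
After 12 (gather 1 sand): rubber=4 sand=1
After 13 (gather 2 rubber): rubber=6 sand=1
After 14 (gather 3 copper): copper=3 rubber=6 sand=1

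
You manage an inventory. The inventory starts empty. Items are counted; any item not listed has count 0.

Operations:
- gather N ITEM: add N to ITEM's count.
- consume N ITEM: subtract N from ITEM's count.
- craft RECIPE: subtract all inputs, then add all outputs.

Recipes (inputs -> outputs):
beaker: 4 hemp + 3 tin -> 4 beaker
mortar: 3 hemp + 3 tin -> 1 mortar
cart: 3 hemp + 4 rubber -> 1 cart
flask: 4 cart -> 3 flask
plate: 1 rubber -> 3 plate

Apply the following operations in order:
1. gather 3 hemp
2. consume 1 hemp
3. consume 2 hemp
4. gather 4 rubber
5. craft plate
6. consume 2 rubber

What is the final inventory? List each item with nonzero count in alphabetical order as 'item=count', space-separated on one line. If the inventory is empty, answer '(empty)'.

After 1 (gather 3 hemp): hemp=3
After 2 (consume 1 hemp): hemp=2
After 3 (consume 2 hemp): (empty)
After 4 (gather 4 rubber): rubber=4
After 5 (craft plate): plate=3 rubber=3
After 6 (consume 2 rubber): plate=3 rubber=1

Answer: plate=3 rubber=1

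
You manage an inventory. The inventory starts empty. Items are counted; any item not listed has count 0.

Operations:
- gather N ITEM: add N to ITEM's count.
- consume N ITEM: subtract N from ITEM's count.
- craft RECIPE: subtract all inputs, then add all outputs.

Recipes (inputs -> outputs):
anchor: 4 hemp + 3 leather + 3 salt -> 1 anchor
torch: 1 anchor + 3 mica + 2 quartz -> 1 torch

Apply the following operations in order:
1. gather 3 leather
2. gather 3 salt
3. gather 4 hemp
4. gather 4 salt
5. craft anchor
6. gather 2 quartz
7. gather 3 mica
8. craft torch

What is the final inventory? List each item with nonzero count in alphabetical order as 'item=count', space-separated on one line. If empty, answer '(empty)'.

Answer: salt=4 torch=1

Derivation:
After 1 (gather 3 leather): leather=3
After 2 (gather 3 salt): leather=3 salt=3
After 3 (gather 4 hemp): hemp=4 leather=3 salt=3
After 4 (gather 4 salt): hemp=4 leather=3 salt=7
After 5 (craft anchor): anchor=1 salt=4
After 6 (gather 2 quartz): anchor=1 quartz=2 salt=4
After 7 (gather 3 mica): anchor=1 mica=3 quartz=2 salt=4
After 8 (craft torch): salt=4 torch=1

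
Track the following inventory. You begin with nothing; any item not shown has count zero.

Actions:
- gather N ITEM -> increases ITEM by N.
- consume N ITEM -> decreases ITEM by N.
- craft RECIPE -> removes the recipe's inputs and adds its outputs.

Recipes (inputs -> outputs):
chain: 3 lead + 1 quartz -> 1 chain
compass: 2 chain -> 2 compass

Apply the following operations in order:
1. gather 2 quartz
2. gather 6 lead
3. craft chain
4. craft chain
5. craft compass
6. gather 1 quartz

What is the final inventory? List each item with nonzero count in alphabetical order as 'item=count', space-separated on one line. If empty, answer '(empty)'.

After 1 (gather 2 quartz): quartz=2
After 2 (gather 6 lead): lead=6 quartz=2
After 3 (craft chain): chain=1 lead=3 quartz=1
After 4 (craft chain): chain=2
After 5 (craft compass): compass=2
After 6 (gather 1 quartz): compass=2 quartz=1

Answer: compass=2 quartz=1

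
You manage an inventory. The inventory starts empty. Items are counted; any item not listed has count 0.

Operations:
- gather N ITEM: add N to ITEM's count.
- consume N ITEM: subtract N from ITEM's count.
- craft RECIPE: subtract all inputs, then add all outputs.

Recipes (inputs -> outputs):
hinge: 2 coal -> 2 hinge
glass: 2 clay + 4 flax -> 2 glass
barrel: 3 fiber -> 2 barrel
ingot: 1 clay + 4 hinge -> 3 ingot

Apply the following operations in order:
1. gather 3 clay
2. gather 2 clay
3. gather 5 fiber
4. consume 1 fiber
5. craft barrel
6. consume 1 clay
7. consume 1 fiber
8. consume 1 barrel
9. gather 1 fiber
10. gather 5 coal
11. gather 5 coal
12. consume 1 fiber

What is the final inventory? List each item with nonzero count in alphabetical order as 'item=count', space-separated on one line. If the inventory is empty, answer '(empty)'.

After 1 (gather 3 clay): clay=3
After 2 (gather 2 clay): clay=5
After 3 (gather 5 fiber): clay=5 fiber=5
After 4 (consume 1 fiber): clay=5 fiber=4
After 5 (craft barrel): barrel=2 clay=5 fiber=1
After 6 (consume 1 clay): barrel=2 clay=4 fiber=1
After 7 (consume 1 fiber): barrel=2 clay=4
After 8 (consume 1 barrel): barrel=1 clay=4
After 9 (gather 1 fiber): barrel=1 clay=4 fiber=1
After 10 (gather 5 coal): barrel=1 clay=4 coal=5 fiber=1
After 11 (gather 5 coal): barrel=1 clay=4 coal=10 fiber=1
After 12 (consume 1 fiber): barrel=1 clay=4 coal=10

Answer: barrel=1 clay=4 coal=10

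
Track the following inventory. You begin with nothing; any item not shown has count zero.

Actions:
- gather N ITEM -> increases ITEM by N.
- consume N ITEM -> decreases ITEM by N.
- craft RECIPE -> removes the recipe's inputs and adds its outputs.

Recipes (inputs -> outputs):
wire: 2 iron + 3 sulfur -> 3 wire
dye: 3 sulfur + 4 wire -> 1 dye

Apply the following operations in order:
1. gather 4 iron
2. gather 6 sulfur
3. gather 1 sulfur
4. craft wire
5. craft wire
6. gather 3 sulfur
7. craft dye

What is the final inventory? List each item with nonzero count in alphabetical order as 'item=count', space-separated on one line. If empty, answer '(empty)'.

Answer: dye=1 sulfur=1 wire=2

Derivation:
After 1 (gather 4 iron): iron=4
After 2 (gather 6 sulfur): iron=4 sulfur=6
After 3 (gather 1 sulfur): iron=4 sulfur=7
After 4 (craft wire): iron=2 sulfur=4 wire=3
After 5 (craft wire): sulfur=1 wire=6
After 6 (gather 3 sulfur): sulfur=4 wire=6
After 7 (craft dye): dye=1 sulfur=1 wire=2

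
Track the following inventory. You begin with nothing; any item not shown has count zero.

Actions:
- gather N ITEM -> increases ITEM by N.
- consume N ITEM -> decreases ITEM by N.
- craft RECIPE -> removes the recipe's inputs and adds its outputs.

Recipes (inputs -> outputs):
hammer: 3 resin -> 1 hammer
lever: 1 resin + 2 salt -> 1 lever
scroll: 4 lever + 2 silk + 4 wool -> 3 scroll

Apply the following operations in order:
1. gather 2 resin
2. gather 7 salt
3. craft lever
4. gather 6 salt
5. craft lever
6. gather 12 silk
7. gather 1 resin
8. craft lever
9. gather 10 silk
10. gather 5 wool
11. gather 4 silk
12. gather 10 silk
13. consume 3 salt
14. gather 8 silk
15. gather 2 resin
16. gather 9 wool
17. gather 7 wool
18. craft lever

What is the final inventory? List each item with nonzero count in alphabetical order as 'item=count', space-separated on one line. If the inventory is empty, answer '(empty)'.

Answer: lever=4 resin=1 salt=2 silk=44 wool=21

Derivation:
After 1 (gather 2 resin): resin=2
After 2 (gather 7 salt): resin=2 salt=7
After 3 (craft lever): lever=1 resin=1 salt=5
After 4 (gather 6 salt): lever=1 resin=1 salt=11
After 5 (craft lever): lever=2 salt=9
After 6 (gather 12 silk): lever=2 salt=9 silk=12
After 7 (gather 1 resin): lever=2 resin=1 salt=9 silk=12
After 8 (craft lever): lever=3 salt=7 silk=12
After 9 (gather 10 silk): lever=3 salt=7 silk=22
After 10 (gather 5 wool): lever=3 salt=7 silk=22 wool=5
After 11 (gather 4 silk): lever=3 salt=7 silk=26 wool=5
After 12 (gather 10 silk): lever=3 salt=7 silk=36 wool=5
After 13 (consume 3 salt): lever=3 salt=4 silk=36 wool=5
After 14 (gather 8 silk): lever=3 salt=4 silk=44 wool=5
After 15 (gather 2 resin): lever=3 resin=2 salt=4 silk=44 wool=5
After 16 (gather 9 wool): lever=3 resin=2 salt=4 silk=44 wool=14
After 17 (gather 7 wool): lever=3 resin=2 salt=4 silk=44 wool=21
After 18 (craft lever): lever=4 resin=1 salt=2 silk=44 wool=21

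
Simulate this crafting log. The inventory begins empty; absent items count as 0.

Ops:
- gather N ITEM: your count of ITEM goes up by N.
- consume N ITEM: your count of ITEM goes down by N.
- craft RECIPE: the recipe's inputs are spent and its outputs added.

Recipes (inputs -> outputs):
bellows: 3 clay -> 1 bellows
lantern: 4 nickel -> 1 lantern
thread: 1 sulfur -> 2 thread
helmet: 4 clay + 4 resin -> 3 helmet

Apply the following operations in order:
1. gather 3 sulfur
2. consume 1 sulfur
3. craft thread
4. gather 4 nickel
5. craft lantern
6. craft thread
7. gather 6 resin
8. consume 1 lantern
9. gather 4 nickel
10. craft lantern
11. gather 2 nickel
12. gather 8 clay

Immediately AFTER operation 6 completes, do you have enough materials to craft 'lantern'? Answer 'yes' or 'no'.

Answer: no

Derivation:
After 1 (gather 3 sulfur): sulfur=3
After 2 (consume 1 sulfur): sulfur=2
After 3 (craft thread): sulfur=1 thread=2
After 4 (gather 4 nickel): nickel=4 sulfur=1 thread=2
After 5 (craft lantern): lantern=1 sulfur=1 thread=2
After 6 (craft thread): lantern=1 thread=4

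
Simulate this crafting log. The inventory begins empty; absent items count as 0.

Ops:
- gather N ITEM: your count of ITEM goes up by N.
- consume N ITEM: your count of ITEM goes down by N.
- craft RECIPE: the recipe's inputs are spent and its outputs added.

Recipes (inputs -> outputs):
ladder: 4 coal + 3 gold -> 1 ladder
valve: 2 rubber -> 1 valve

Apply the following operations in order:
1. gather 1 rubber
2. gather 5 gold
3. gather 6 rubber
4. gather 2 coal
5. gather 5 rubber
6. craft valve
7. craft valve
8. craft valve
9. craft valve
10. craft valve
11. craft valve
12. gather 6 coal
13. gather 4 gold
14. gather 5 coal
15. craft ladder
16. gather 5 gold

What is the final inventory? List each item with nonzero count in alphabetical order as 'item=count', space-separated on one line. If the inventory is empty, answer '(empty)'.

Answer: coal=9 gold=11 ladder=1 valve=6

Derivation:
After 1 (gather 1 rubber): rubber=1
After 2 (gather 5 gold): gold=5 rubber=1
After 3 (gather 6 rubber): gold=5 rubber=7
After 4 (gather 2 coal): coal=2 gold=5 rubber=7
After 5 (gather 5 rubber): coal=2 gold=5 rubber=12
After 6 (craft valve): coal=2 gold=5 rubber=10 valve=1
After 7 (craft valve): coal=2 gold=5 rubber=8 valve=2
After 8 (craft valve): coal=2 gold=5 rubber=6 valve=3
After 9 (craft valve): coal=2 gold=5 rubber=4 valve=4
After 10 (craft valve): coal=2 gold=5 rubber=2 valve=5
After 11 (craft valve): coal=2 gold=5 valve=6
After 12 (gather 6 coal): coal=8 gold=5 valve=6
After 13 (gather 4 gold): coal=8 gold=9 valve=6
After 14 (gather 5 coal): coal=13 gold=9 valve=6
After 15 (craft ladder): coal=9 gold=6 ladder=1 valve=6
After 16 (gather 5 gold): coal=9 gold=11 ladder=1 valve=6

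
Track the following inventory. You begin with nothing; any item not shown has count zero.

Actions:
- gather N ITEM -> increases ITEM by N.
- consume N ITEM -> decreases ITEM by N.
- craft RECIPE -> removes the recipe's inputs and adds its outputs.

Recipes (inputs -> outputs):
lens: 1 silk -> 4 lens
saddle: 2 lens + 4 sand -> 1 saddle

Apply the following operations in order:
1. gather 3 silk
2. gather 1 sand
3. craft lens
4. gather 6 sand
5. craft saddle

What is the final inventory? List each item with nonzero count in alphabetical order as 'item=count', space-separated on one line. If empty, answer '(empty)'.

Answer: lens=2 saddle=1 sand=3 silk=2

Derivation:
After 1 (gather 3 silk): silk=3
After 2 (gather 1 sand): sand=1 silk=3
After 3 (craft lens): lens=4 sand=1 silk=2
After 4 (gather 6 sand): lens=4 sand=7 silk=2
After 5 (craft saddle): lens=2 saddle=1 sand=3 silk=2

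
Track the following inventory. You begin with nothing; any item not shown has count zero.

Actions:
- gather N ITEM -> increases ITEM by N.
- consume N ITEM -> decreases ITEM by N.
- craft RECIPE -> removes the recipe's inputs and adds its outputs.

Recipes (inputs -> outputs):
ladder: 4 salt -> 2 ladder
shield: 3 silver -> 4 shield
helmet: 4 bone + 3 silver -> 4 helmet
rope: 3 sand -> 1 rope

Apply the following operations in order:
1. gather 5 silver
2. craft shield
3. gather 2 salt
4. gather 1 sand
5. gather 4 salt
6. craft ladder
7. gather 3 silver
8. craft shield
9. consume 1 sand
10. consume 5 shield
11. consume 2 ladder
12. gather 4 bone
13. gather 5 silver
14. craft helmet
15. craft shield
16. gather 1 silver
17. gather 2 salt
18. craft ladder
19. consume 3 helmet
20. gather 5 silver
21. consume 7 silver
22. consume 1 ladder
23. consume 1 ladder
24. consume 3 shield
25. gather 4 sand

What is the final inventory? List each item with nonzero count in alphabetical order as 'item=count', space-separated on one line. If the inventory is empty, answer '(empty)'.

Answer: helmet=1 sand=4 shield=4

Derivation:
After 1 (gather 5 silver): silver=5
After 2 (craft shield): shield=4 silver=2
After 3 (gather 2 salt): salt=2 shield=4 silver=2
After 4 (gather 1 sand): salt=2 sand=1 shield=4 silver=2
After 5 (gather 4 salt): salt=6 sand=1 shield=4 silver=2
After 6 (craft ladder): ladder=2 salt=2 sand=1 shield=4 silver=2
After 7 (gather 3 silver): ladder=2 salt=2 sand=1 shield=4 silver=5
After 8 (craft shield): ladder=2 salt=2 sand=1 shield=8 silver=2
After 9 (consume 1 sand): ladder=2 salt=2 shield=8 silver=2
After 10 (consume 5 shield): ladder=2 salt=2 shield=3 silver=2
After 11 (consume 2 ladder): salt=2 shield=3 silver=2
After 12 (gather 4 bone): bone=4 salt=2 shield=3 silver=2
After 13 (gather 5 silver): bone=4 salt=2 shield=3 silver=7
After 14 (craft helmet): helmet=4 salt=2 shield=3 silver=4
After 15 (craft shield): helmet=4 salt=2 shield=7 silver=1
After 16 (gather 1 silver): helmet=4 salt=2 shield=7 silver=2
After 17 (gather 2 salt): helmet=4 salt=4 shield=7 silver=2
After 18 (craft ladder): helmet=4 ladder=2 shield=7 silver=2
After 19 (consume 3 helmet): helmet=1 ladder=2 shield=7 silver=2
After 20 (gather 5 silver): helmet=1 ladder=2 shield=7 silver=7
After 21 (consume 7 silver): helmet=1 ladder=2 shield=7
After 22 (consume 1 ladder): helmet=1 ladder=1 shield=7
After 23 (consume 1 ladder): helmet=1 shield=7
After 24 (consume 3 shield): helmet=1 shield=4
After 25 (gather 4 sand): helmet=1 sand=4 shield=4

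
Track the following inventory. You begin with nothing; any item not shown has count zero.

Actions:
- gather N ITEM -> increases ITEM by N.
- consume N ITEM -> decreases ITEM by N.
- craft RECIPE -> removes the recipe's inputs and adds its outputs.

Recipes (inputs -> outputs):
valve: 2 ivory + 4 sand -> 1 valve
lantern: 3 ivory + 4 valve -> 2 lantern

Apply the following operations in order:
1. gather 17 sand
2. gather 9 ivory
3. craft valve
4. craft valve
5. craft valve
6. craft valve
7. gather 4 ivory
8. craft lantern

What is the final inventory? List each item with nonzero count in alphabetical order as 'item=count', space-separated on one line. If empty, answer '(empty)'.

After 1 (gather 17 sand): sand=17
After 2 (gather 9 ivory): ivory=9 sand=17
After 3 (craft valve): ivory=7 sand=13 valve=1
After 4 (craft valve): ivory=5 sand=9 valve=2
After 5 (craft valve): ivory=3 sand=5 valve=3
After 6 (craft valve): ivory=1 sand=1 valve=4
After 7 (gather 4 ivory): ivory=5 sand=1 valve=4
After 8 (craft lantern): ivory=2 lantern=2 sand=1

Answer: ivory=2 lantern=2 sand=1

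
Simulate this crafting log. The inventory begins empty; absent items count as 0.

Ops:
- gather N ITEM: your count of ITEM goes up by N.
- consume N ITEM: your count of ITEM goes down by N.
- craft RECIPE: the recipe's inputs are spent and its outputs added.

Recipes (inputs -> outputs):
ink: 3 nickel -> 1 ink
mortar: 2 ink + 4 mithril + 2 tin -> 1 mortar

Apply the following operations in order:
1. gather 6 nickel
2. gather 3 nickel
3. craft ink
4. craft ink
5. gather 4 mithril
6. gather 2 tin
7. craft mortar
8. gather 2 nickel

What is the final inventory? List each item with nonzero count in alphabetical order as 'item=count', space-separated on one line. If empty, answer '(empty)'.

Answer: mortar=1 nickel=5

Derivation:
After 1 (gather 6 nickel): nickel=6
After 2 (gather 3 nickel): nickel=9
After 3 (craft ink): ink=1 nickel=6
After 4 (craft ink): ink=2 nickel=3
After 5 (gather 4 mithril): ink=2 mithril=4 nickel=3
After 6 (gather 2 tin): ink=2 mithril=4 nickel=3 tin=2
After 7 (craft mortar): mortar=1 nickel=3
After 8 (gather 2 nickel): mortar=1 nickel=5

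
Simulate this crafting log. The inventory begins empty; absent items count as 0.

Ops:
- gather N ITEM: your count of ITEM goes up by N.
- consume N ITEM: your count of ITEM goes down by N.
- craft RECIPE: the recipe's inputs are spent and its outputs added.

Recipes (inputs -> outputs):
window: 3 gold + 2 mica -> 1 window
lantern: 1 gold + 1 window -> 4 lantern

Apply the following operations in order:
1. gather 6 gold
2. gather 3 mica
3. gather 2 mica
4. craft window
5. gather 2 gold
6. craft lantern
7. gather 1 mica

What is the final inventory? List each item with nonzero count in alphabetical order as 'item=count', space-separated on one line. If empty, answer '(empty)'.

Answer: gold=4 lantern=4 mica=4

Derivation:
After 1 (gather 6 gold): gold=6
After 2 (gather 3 mica): gold=6 mica=3
After 3 (gather 2 mica): gold=6 mica=5
After 4 (craft window): gold=3 mica=3 window=1
After 5 (gather 2 gold): gold=5 mica=3 window=1
After 6 (craft lantern): gold=4 lantern=4 mica=3
After 7 (gather 1 mica): gold=4 lantern=4 mica=4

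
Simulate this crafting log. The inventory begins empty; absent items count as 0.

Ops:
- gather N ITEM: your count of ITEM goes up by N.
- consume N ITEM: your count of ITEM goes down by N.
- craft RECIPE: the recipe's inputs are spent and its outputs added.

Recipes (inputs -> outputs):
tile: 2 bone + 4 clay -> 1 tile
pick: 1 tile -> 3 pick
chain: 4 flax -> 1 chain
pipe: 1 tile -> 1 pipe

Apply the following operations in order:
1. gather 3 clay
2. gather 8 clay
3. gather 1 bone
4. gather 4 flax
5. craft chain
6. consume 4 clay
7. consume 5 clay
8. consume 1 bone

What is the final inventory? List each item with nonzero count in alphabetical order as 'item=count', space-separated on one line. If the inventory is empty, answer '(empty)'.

Answer: chain=1 clay=2

Derivation:
After 1 (gather 3 clay): clay=3
After 2 (gather 8 clay): clay=11
After 3 (gather 1 bone): bone=1 clay=11
After 4 (gather 4 flax): bone=1 clay=11 flax=4
After 5 (craft chain): bone=1 chain=1 clay=11
After 6 (consume 4 clay): bone=1 chain=1 clay=7
After 7 (consume 5 clay): bone=1 chain=1 clay=2
After 8 (consume 1 bone): chain=1 clay=2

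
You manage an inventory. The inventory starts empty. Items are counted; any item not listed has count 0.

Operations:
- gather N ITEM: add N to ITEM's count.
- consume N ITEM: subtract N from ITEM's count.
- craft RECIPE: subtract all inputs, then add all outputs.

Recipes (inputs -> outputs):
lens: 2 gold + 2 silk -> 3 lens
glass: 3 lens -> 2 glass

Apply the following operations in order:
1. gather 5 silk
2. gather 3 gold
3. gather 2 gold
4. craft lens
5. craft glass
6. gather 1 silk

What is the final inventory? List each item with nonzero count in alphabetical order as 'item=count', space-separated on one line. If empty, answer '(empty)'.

Answer: glass=2 gold=3 silk=4

Derivation:
After 1 (gather 5 silk): silk=5
After 2 (gather 3 gold): gold=3 silk=5
After 3 (gather 2 gold): gold=5 silk=5
After 4 (craft lens): gold=3 lens=3 silk=3
After 5 (craft glass): glass=2 gold=3 silk=3
After 6 (gather 1 silk): glass=2 gold=3 silk=4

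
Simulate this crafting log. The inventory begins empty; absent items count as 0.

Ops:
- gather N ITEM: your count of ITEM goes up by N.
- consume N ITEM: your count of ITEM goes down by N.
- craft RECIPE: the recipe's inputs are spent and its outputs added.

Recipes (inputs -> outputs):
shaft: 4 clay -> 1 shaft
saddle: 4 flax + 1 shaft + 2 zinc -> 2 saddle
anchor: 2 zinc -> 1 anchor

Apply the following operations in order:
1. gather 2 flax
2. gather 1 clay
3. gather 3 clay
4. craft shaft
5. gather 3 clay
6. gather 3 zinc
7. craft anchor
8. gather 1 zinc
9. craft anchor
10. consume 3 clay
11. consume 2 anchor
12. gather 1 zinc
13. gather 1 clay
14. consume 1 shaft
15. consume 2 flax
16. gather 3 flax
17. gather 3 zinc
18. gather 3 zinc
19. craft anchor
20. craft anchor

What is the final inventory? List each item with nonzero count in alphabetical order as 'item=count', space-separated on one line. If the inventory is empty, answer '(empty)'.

After 1 (gather 2 flax): flax=2
After 2 (gather 1 clay): clay=1 flax=2
After 3 (gather 3 clay): clay=4 flax=2
After 4 (craft shaft): flax=2 shaft=1
After 5 (gather 3 clay): clay=3 flax=2 shaft=1
After 6 (gather 3 zinc): clay=3 flax=2 shaft=1 zinc=3
After 7 (craft anchor): anchor=1 clay=3 flax=2 shaft=1 zinc=1
After 8 (gather 1 zinc): anchor=1 clay=3 flax=2 shaft=1 zinc=2
After 9 (craft anchor): anchor=2 clay=3 flax=2 shaft=1
After 10 (consume 3 clay): anchor=2 flax=2 shaft=1
After 11 (consume 2 anchor): flax=2 shaft=1
After 12 (gather 1 zinc): flax=2 shaft=1 zinc=1
After 13 (gather 1 clay): clay=1 flax=2 shaft=1 zinc=1
After 14 (consume 1 shaft): clay=1 flax=2 zinc=1
After 15 (consume 2 flax): clay=1 zinc=1
After 16 (gather 3 flax): clay=1 flax=3 zinc=1
After 17 (gather 3 zinc): clay=1 flax=3 zinc=4
After 18 (gather 3 zinc): clay=1 flax=3 zinc=7
After 19 (craft anchor): anchor=1 clay=1 flax=3 zinc=5
After 20 (craft anchor): anchor=2 clay=1 flax=3 zinc=3

Answer: anchor=2 clay=1 flax=3 zinc=3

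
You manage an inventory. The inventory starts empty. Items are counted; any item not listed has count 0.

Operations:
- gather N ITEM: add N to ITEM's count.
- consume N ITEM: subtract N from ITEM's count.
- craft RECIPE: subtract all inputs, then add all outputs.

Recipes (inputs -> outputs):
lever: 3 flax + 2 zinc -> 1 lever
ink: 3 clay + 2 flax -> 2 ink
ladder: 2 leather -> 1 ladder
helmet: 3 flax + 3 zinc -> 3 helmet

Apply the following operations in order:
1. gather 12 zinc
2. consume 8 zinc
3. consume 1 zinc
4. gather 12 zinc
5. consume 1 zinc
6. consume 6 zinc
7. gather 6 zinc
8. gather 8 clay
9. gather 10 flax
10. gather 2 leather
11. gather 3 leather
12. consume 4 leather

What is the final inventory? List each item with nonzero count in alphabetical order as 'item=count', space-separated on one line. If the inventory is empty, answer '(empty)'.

After 1 (gather 12 zinc): zinc=12
After 2 (consume 8 zinc): zinc=4
After 3 (consume 1 zinc): zinc=3
After 4 (gather 12 zinc): zinc=15
After 5 (consume 1 zinc): zinc=14
After 6 (consume 6 zinc): zinc=8
After 7 (gather 6 zinc): zinc=14
After 8 (gather 8 clay): clay=8 zinc=14
After 9 (gather 10 flax): clay=8 flax=10 zinc=14
After 10 (gather 2 leather): clay=8 flax=10 leather=2 zinc=14
After 11 (gather 3 leather): clay=8 flax=10 leather=5 zinc=14
After 12 (consume 4 leather): clay=8 flax=10 leather=1 zinc=14

Answer: clay=8 flax=10 leather=1 zinc=14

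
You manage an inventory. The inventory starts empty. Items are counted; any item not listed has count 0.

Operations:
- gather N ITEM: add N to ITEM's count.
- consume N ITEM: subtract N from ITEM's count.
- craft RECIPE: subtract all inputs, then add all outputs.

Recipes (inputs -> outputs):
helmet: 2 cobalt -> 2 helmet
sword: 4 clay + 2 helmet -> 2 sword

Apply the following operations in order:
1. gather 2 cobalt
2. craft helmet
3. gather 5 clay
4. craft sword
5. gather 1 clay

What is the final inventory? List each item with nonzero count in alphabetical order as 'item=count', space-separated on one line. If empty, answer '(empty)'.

Answer: clay=2 sword=2

Derivation:
After 1 (gather 2 cobalt): cobalt=2
After 2 (craft helmet): helmet=2
After 3 (gather 5 clay): clay=5 helmet=2
After 4 (craft sword): clay=1 sword=2
After 5 (gather 1 clay): clay=2 sword=2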